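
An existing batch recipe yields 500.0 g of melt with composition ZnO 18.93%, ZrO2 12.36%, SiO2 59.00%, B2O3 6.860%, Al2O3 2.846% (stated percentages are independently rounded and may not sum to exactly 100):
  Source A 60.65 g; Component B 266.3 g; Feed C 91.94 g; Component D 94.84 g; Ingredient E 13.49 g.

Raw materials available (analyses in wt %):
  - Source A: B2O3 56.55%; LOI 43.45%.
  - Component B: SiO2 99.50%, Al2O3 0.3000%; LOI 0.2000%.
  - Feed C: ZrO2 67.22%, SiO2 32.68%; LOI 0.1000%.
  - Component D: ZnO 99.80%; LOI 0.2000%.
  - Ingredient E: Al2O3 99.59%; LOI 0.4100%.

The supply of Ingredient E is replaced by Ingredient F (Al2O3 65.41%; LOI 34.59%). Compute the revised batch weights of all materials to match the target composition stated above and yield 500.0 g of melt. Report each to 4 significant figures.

Revised batch per 500.0 g melt:
  Source A: 60.65 g
  Component B: 266.3 g
  Feed C: 91.94 g
  Component D: 94.84 g
  Ingredient F: 20.53 g
Total batch = 534.3 g; LOI loss = 34.27 g

Working values appear rounded off to 4 significant figures within the worked lines; the working math carries full float precision end to end; a single rounding completes each reported value — all derived quantities are recomputed from the weighed amounts for 500.0 g of glass in full precision (ignition loss, net glass mass, yield, five oxide percentages, totals), as quoted within the question or the answer.
The oxide mass targets at 500.0 g melt:
  ZnO: 18.93% × 500.0 = 94.65 g
  ZrO2: 12.36% × 500.0 = 61.80 g
  SiO2: 59.00% × 500.0 = 295.0 g
  B2O3: 6.860% × 500.0 = 34.30 g
  Al2O3: 2.846% × 500.0 = 14.23 g
Sums-versus-targets review with the batch weights as given, relative to the basis at hand (sum by sum, the targets are met up to rounding of the answer):
  ZnO: 94.84·0.9980 = 94.65 g (target 94.65 g)
  ZrO2: 91.94·0.6722 = 61.80 g (target 61.80 g)
  SiO2: 266.3·0.9950 + 91.94·0.3268 = 295.0 g (target 295.0 g)
  B2O3: 60.65·0.5655 = 34.30 g (target 34.30 g)
  Al2O3: 266.3·0.003000 + 20.53·0.6541 = 14.23 g (target 14.23 g)
Mass balance on the glass: batch Σ − ignition loss = 500.0 g (summing oxide targets gives 500.0 g; versus the stated basis of 500.0 g — a pure rounding effect).
Batch total: Σ batch = 534.3 g; LOI loss = Σ batch·LOI = 34.27 g; the yield ratio, glass ÷ batch: 93.59%.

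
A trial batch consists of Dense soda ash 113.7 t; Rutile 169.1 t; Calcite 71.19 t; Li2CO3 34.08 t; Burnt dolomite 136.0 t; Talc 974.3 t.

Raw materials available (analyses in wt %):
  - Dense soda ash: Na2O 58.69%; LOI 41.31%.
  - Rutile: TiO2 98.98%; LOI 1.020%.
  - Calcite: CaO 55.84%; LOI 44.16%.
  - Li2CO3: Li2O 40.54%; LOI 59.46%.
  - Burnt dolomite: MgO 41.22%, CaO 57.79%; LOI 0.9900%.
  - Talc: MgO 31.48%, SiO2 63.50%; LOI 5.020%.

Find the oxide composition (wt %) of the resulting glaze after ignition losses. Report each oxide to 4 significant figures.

Glass mass = 1348 t (batch 1498 − LOI 150.7).
Composition: TiO2 12.42%, MgO 26.92%, CaO 8.781%, Na2O 4.951%, Li2O 1.025%, SiO2 45.91%

The working math keeps full precision at each step. In-progress results are shown with 4-significant-figure rounding across the worked steps; a single rounding completes each reported number; the derived quantities (LOI, the totals, yield, the six compositions, net glass mass) are carried in full float precision using the weight values at 1348 t of glass as given in the problem or answer text.
Delivered oxide masses:
  TiO2: 169.1·0.9898 = 167.4 t
  MgO: 136.0·0.4122 + 974.3·0.3148 = 362.8 t
  CaO: 71.19·0.5584 + 136.0·0.5779 = 118.3 t
  Na2O: 113.7·0.5869 = 66.73 t
  Li2O: 34.08·0.4054 = 13.82 t
  SiO2: 974.3·0.6350 = 618.7 t
LOI: 113.7·0.4131 + 169.1·0.01020 + 71.19·0.4416 + 34.08·0.5946 + 136.0·0.009900 + 974.3·0.05020 = 150.7 t
Net of LOI, the glass mass = 1498 − 150.7 = 1348 t (consistent with Σ oxide mass)
each oxide over glass, ×100, is wt %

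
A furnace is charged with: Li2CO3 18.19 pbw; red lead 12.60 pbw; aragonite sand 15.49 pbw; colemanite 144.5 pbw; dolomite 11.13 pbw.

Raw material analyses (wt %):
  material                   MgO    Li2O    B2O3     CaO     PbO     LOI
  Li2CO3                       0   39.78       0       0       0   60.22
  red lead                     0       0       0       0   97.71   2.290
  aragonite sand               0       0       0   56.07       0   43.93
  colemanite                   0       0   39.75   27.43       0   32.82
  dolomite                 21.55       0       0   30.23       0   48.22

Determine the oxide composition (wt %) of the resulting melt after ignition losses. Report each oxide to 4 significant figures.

Intermediates appear rounded to four significant figures across the worked steps — all internal work maintains full precision at each step — each reported figure takes a single rounding — the derived quantities, including the five compositions, LOI, net glass mass, the yield, the totals, are computed starting from the weights on 131.1 pbw of glass in exact precision, exactly as shown in problem or answer.
Mass of each oxide from the mix:
  MgO: 11.13·0.2155 = 2.399 pbw
  Li2O: 18.19·0.3978 = 7.236 pbw
  B2O3: 144.5·0.3975 = 57.44 pbw
  CaO: 15.49·0.5607 + 144.5·0.2743 + 11.13·0.3023 = 51.69 pbw
  PbO: 12.60·0.9771 = 12.31 pbw
LOI: 18.19·0.6022 + 12.60·0.02290 + 15.49·0.4393 + 144.5·0.3282 + 11.13·0.4822 = 70.84 pbw
batch − LOI leaves glass = 201.9 − 70.84 = 131.1 pbw (equal to the oxide-mass sum)
percent share: oxide ÷ glass, ×100

Glass mass = 131.1 pbw (batch 201.9 − LOI 70.84).
Composition: MgO 1.830%, Li2O 5.521%, B2O3 43.82%, CaO 39.43%, PbO 9.393%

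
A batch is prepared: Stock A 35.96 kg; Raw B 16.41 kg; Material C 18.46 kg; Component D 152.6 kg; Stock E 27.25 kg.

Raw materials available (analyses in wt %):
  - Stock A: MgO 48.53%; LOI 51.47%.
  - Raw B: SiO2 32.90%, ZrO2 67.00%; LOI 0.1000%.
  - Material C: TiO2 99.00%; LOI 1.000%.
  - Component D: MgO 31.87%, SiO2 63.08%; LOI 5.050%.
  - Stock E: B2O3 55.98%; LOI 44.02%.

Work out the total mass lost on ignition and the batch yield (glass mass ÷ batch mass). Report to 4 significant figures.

LOI loss = 38.41 kg; glass = 212.3 kg; yield = 84.68%

The working math keeps full precision through every step. Mid-chain values are printed with 4-significant-figure rounding between the steps; every reported value sees exactly one rounding; all derived quantities are re-derived in full float precision (the five compositions, yield, net glass mass, ignition loss, the totals) using the weight values at 212.3 kg of glass as given in the question or the answer.
Loss on ignition, line by line:
  Stock A: 35.96 × 0.5147 = 18.51 kg
  Raw B: 16.41 × 0.001000 = 0.01641 kg
  Material C: 18.46 × 0.01000 = 0.1846 kg
  Component D: 152.6 × 0.05050 = 7.706 kg
  Stock E: 27.25 × 0.4402 = 12.00 kg
Total LOI = 38.41 kg
Glass = batch − LOI = 250.7 − 38.41 = 212.3 kg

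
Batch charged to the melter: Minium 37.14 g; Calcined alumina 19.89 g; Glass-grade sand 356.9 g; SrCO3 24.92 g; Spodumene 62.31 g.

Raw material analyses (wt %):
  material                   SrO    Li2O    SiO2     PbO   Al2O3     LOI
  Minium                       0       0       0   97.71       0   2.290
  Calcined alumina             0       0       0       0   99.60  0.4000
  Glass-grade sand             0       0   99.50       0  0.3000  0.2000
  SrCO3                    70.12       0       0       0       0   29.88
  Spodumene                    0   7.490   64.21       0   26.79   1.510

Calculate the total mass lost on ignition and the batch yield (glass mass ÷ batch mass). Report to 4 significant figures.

LOI loss = 10.03 g; glass = 491.1 g; yield = 98.00%

All arithmetic carries exact precision at all times; values along the way are printed rounded off to 4 significant digits in the printout. Each reported number includes exactly one rounding. The derived quantities are rebuilt from the batch weights at 491.1 g of glass at full float precision (the totals, net glass mass, yield, ignition loss, the five compositions) exactly as printed in the problem or answer text.
Ignition loss by material:
  Minium: 37.14 × 0.02290 = 0.8505 g
  Calcined alumina: 19.89 × 0.004000 = 0.07956 g
  Glass-grade sand: 356.9 × 0.002000 = 0.7138 g
  SrCO3: 24.92 × 0.2988 = 7.446 g
  Spodumene: 62.31 × 0.01510 = 0.9409 g
Total LOI = 10.03 g
Glass = batch − LOI = 501.2 − 10.03 = 491.1 g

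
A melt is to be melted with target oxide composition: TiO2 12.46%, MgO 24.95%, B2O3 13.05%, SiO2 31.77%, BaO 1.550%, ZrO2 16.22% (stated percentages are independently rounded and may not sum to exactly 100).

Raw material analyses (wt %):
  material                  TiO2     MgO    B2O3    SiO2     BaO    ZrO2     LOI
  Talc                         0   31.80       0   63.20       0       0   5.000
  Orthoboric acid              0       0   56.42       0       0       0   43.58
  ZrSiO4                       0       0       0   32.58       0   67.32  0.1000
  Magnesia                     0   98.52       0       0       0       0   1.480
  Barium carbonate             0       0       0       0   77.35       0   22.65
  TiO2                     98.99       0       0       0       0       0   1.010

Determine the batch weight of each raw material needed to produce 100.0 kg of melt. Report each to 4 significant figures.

Batch per 100.0 kg melt:
  Talc: 37.85 kg
  Orthoboric acid: 23.13 kg
  ZrSiO4: 24.09 kg
  Magnesia: 13.11 kg
  Barium carbonate: 2.004 kg
  TiO2: 12.59 kg
Total batch = 112.8 kg; LOI loss = 12.77 kg; yield = 88.67%

The working math carries full precision from first step to last — in-progress results are printed rounded to 4 significant digits at each printed step; every reported result is rounded exactly once; derived quantities, including the totals, net glass mass, yield, the six compositions, LOI, are re-derived using the weight values at 100.0 kg of glass in exact precision, as quoted within the problem or answer text.
Oxide mass targets, per 100.0 kg melt:
  TiO2: 12.46% × 100.0 = 12.46 kg
  MgO: 24.95% × 100.0 = 24.95 kg
  B2O3: 13.05% × 100.0 = 13.05 kg
  SiO2: 31.77% × 100.0 = 31.77 kg
  BaO: 1.550% × 100.0 = 1.550 kg
  ZrO2: 16.22% × 100.0 = 16.22 kg
Mass-balance tally per oxide applying the batch weights above, relative to the basis at hand (summed amounts equal target values exact up to rounding of places):
  TiO2: 12.59·0.9899 = 12.46 kg (target 12.46 kg)
  MgO: 37.85·0.3180 + 13.11·0.9852 = 24.95 kg (target 24.95 kg)
  B2O3: 23.13·0.5642 = 13.05 kg (target 13.05 kg)
  SiO2: 37.85·0.6320 + 24.09·0.3258 = 31.77 kg (target 31.77 kg)
  BaO: 2.004·0.7735 = 1.550 kg (target 1.550 kg)
  ZrO2: 24.09·0.6732 = 16.22 kg (target 16.22 kg)
Glass-mass closure: Σ batch − LOI loss = 100.0 kg (the targets, summed, come to 100.0 kg; versus the stated basis of 100.0 kg — deltas are rounding alone).
Batch total: Σ batch = 112.8 kg; ignition loss, Σ(batch × LOI) = 12.77 kg; yield = glass ÷ total batch = 88.67%.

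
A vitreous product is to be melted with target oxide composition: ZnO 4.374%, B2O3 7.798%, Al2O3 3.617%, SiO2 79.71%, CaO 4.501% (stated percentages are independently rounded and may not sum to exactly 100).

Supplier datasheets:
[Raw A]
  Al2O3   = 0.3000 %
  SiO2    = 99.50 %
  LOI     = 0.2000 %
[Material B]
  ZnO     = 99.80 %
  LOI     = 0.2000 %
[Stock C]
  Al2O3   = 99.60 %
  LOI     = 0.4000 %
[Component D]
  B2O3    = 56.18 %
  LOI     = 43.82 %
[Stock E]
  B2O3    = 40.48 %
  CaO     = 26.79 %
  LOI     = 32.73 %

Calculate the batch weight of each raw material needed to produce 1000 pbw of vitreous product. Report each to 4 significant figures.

The whole derivation keeps full float precision end to end; intermediates are printed, with 4-significant-digit rounding, between the steps — each reported number takes just one rounding; the derived quantities, which include net glass mass, LOI, totals, the five compositions, yield, are computed at full float precision, as given in question or answer, from the weighed amounts per 1000 pbw of glass.
Per-oxide target masses for 1000 pbw vitreous product:
  ZnO: 4.374% × 1000 = 43.74 pbw
  B2O3: 7.798% × 1000 = 77.98 pbw
  Al2O3: 3.617% × 1000 = 36.17 pbw
  SiO2: 79.71% × 1000 = 797.1 pbw
  CaO: 4.501% × 1000 = 45.01 pbw
Per-oxide balance check applying the batch weights above, at the basis given (sums match the target masses inside rounding margins):
  ZnO: 43.83·0.9980 = 43.74 pbw (target 43.74 pbw)
  B2O3: 17.75·0.5618 + 168.0·0.4048 = 77.98 pbw (target 77.98 pbw)
  Al2O3: 801.1·0.003000 + 33.90·0.9960 = 36.17 pbw (target 36.17 pbw)
  SiO2: 801.1·0.9950 = 797.1 pbw (target 797.1 pbw)
  CaO: 168.0·0.2679 = 45.01 pbw (target 45.01 pbw)
Glass-mass bookkeeping: batch Σ − ignition loss = 1000 pbw (oxide target masses add up to 1000 pbw; with the basis standing at 1000 pbw — a pure rounding effect).
Batch total: Σ batch = 1065 pbw; loss to ignition Σ batch·LOI = 64.59 pbw; yield: glass divided by total = 93.93%.

Batch per 1000 pbw vitreous product:
  Raw A: 801.1 pbw
  Material B: 43.83 pbw
  Stock C: 33.90 pbw
  Component D: 17.75 pbw
  Stock E: 168.0 pbw
Total batch = 1065 pbw; LOI loss = 64.59 pbw; yield = 93.93%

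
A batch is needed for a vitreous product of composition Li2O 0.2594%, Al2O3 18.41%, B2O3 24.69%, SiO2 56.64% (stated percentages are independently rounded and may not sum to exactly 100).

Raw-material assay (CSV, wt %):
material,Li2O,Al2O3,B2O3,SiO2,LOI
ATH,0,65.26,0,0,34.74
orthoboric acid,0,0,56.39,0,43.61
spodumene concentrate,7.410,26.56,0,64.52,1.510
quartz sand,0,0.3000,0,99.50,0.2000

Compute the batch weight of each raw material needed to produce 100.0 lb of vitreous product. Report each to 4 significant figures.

Mid-chain values are printed, rounded to four significant digits, on the page. Full precision is held in all steps. Each reported number is rounded a single time; all derived quantities are recomputed in full precision (the totals, LOI, the four compositions, yield, glass mass) from the weighed amounts per 100.0 lb of glass, as they appear in the problem or answer text.
Target masses of each oxide per 100.0 lb vitreous product:
  Li2O: 0.2594% × 100.0 = 0.2594 lb
  Al2O3: 18.41% × 100.0 = 18.41 lb
  B2O3: 24.69% × 100.0 = 24.69 lb
  SiO2: 56.64% × 100.0 = 56.64 lb
Oxide-by-oxide audit applying the batch weights above, for the quoted basis mass (summed amounts equal target values within answer rounding):
  Li2O: 3.501·0.07410 = 0.2594 lb (target 0.2594 lb)
  Al2O3: 26.53·0.6526 + 3.501·0.2656 + 54.65·0.003000 = 18.41 lb (target 18.41 lb)
  B2O3: 43.78·0.5639 = 24.69 lb (target 24.69 lb)
  SiO2: 3.501·0.6452 + 54.65·0.9950 = 56.64 lb (target 56.64 lb)
Glass-mass sanity pass: batch Σ − ignition loss = 99.99 lb (summing oxide targets gives 100.0 lb; the stated basis being 100.0 lb — rounding explains the deltas).
Whole-batch sum: Σ batch = 128.5 lb; LOI loss = Σ batch·LOI = 28.47 lb; yield: glass divided by total = 77.84%.

Batch per 100.0 lb vitreous product:
  ATH: 26.53 lb
  orthoboric acid: 43.78 lb
  spodumene concentrate: 3.501 lb
  quartz sand: 54.65 lb
Total batch = 128.5 lb; LOI loss = 28.47 lb; yield = 77.84%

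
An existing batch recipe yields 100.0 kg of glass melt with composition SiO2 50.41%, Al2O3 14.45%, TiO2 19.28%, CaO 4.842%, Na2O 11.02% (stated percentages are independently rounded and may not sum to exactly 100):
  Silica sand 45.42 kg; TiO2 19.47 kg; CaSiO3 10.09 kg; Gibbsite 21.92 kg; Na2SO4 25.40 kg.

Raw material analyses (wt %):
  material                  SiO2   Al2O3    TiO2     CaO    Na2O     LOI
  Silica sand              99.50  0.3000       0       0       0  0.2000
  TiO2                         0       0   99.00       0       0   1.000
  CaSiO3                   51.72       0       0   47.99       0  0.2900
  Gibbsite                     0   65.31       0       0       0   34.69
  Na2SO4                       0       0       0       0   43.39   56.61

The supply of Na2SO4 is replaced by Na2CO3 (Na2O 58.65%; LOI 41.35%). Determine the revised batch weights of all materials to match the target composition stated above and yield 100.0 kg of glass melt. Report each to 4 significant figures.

Revised batch per 100.0 kg glass melt:
  Silica sand: 45.42 kg
  TiO2: 19.47 kg
  CaSiO3: 10.09 kg
  Gibbsite: 21.92 kg
  Na2CO3: 18.79 kg
Total batch = 115.7 kg; LOI loss = 15.69 kg

Every computation maintains exact precision throughout. Working values are rounded to 4 significant figures when quoted; every reported figure is rounded once only. The derived quantities are re-derived starting from the weights on 100.0 kg of glass at full precision (the five compositions, glass mass, yield, ignition loss, the totals) precisely as stated by problem or answer.
Oxide mass targets, per 100.0 kg glass melt:
  SiO2: 50.41% × 100.0 = 50.41 kg
  Al2O3: 14.45% × 100.0 = 14.45 kg
  TiO2: 19.28% × 100.0 = 19.28 kg
  CaO: 4.842% × 100.0 = 4.842 kg
  Na2O: 11.02% × 100.0 = 11.02 kg
Checking each oxide sum with the batch weights as given, for the quoted basis mass (each sum matches its target mass given rounding of the digits):
  SiO2: 45.42·0.9950 + 10.09·0.5172 = 50.41 kg (target 50.41 kg)
  Al2O3: 45.42·0.003000 + 21.92·0.6531 = 14.45 kg (target 14.45 kg)
  TiO2: 19.47·0.9900 = 19.28 kg (target 19.28 kg)
  CaO: 10.09·0.4799 = 4.842 kg (target 4.842 kg)
  Na2O: 18.79·0.5865 = 11.02 kg (target 11.02 kg)
Glass-mass sanity pass: batch Σ − ignition loss = 100.0 kg (summing oxide targets gives 100.0 kg; stated basis 100.0 kg — gaps are rounding artifacts).
Total batch = Σ batch = 115.7 kg; Σ batch·LOI gives LOI loss = 15.69 kg; yield: glass divided by total = 86.44%.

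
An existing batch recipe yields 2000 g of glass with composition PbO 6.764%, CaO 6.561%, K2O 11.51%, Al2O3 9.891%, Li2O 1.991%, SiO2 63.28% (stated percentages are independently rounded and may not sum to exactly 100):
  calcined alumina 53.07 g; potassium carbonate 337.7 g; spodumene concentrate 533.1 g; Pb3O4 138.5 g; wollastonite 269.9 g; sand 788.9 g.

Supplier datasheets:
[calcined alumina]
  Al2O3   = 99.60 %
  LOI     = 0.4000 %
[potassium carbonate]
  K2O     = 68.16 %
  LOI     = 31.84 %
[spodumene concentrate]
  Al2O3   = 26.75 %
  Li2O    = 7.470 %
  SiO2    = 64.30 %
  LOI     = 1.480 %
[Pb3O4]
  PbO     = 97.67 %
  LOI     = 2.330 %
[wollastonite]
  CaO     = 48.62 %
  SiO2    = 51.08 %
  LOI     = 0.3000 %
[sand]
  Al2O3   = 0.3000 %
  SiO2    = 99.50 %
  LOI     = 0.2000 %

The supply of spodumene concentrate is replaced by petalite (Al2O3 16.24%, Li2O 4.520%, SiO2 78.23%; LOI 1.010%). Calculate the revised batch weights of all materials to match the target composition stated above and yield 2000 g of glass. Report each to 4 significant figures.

Revised batch per 2000 g glass:
  calcined alumina: 53.64 g
  potassium carbonate: 337.7 g
  petalite: 881.0 g
  Pb3O4: 138.5 g
  wollastonite: 269.9 g
  sand: 440.8 g
Total batch = 2122 g; LOI loss = 121.6 g

Intermediates are displayed (rounded to four significant digits) alongside each step. All arithmetic maintains full float precision all the way through; every reported figure includes exactly one rounding. All derived quantities (the six compositions, LOI, the totals, glass mass, yield) are rebuilt in full precision starting from the weights on 2000 g of glass, as written in the question or the answer.
Target oxide masses per 2000 g glass:
  PbO: 6.764% × 2000 = 135.3 g
  CaO: 6.561% × 2000 = 131.2 g
  K2O: 11.51% × 2000 = 230.2 g
  Al2O3: 9.891% × 2000 = 197.8 g
  Li2O: 1.991% × 2000 = 39.82 g
  SiO2: 63.28% × 2000 = 1266 g
Oxide-by-oxide audit from the weights as reported, for the quoted basis mass (delivered sums recover each target within answer rounding):
  PbO: 138.5·0.9767 = 135.3 g (target 135.3 g)
  CaO: 269.9·0.4862 = 131.2 g (target 131.2 g)
  K2O: 337.7·0.6816 = 230.2 g (target 230.2 g)
  Al2O3: 53.64·0.9960 + 881.0·0.1624 + 440.8·0.003000 = 197.8 g (target 197.8 g)
  Li2O: 881.0·0.04520 = 39.82 g (target 39.82 g)
  SiO2: 881.0·0.7823 + 269.9·0.5108 + 440.8·0.9950 = 1266 g (target 1266 g)
Glass-mass bookkeeping: total batch − LOI = 2000 g (summing oxide targets gives 2000 g; basis as stated: 2000 g — deltas are rounding alone).
Adding the batch up: Σ batch = 2122 g; LOI loss = Σ batch·LOI = 121.6 g; yield: glass divided by total = 94.27%.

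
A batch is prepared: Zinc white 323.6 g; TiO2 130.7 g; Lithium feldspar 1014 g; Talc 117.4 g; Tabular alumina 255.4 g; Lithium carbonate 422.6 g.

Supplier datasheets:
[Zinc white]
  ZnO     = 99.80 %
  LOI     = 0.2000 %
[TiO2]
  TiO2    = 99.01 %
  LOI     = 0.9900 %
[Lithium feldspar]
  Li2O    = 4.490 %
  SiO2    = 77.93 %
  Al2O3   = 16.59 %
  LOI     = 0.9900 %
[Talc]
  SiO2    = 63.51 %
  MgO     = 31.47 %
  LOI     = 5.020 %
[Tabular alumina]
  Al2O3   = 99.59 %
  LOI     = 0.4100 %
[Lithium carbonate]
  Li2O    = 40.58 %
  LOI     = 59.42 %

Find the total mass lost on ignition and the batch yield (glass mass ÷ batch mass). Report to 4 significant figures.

Working values are displayed rounded to four significant digits; all arithmetic holds full precision through the solve. Exactly one rounding is applied to each reported number; the derived quantities, which include the six compositions, glass mass, totals, ignition loss, yield, are re-derived in full float precision, as quoted within the question or the answer, from the weighed amounts for 1994 g of glass.
Each material's LOI contribution:
  Zinc white: 323.6 × 0.002000 = 0.6472 g
  TiO2: 130.7 × 0.009900 = 1.294 g
  Lithium feldspar: 1014 × 0.009900 = 10.04 g
  Talc: 117.4 × 0.05020 = 5.893 g
  Tabular alumina: 255.4 × 0.004100 = 1.047 g
  Lithium carbonate: 422.6 × 0.5942 = 251.1 g
Total LOI = 270.0 g
Glass = batch − LOI = 2264 − 270.0 = 1994 g

LOI loss = 270.0 g; glass = 1994 g; yield = 88.07%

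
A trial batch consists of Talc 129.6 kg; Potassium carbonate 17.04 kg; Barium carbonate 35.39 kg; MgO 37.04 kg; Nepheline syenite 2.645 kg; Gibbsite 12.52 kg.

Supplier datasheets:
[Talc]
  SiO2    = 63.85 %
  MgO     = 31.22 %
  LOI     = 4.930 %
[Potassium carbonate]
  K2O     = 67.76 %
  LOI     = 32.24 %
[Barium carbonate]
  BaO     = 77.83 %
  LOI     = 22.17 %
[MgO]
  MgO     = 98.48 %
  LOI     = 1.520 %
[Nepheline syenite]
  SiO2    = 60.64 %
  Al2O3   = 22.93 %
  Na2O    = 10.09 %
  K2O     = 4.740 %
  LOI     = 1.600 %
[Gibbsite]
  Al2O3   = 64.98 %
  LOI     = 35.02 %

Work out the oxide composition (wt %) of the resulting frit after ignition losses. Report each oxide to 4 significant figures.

Each numeric step carries exact precision at each step. In-progress results are displayed (rounded to four significant digits) as written. Every reported result is rounded just once — the derived quantities are recomputed starting from the weights on 209.5 kg of glass at exact precision (the yield, six oxide percentages, the totals, LOI, glass mass) as they appear in the problem or the answer.
Oxide-by-oxide delivered mass:
  BaO: 35.39·0.7783 = 27.54 kg
  SiO2: 129.6·0.6385 + 2.645·0.6064 = 84.35 kg
  Al2O3: 2.645·0.2293 + 12.52·0.6498 = 8.742 kg
  Na2O: 2.645·0.1009 = 0.2669 kg
  K2O: 17.04·0.6776 + 2.645·0.04740 = 11.67 kg
  MgO: 129.6·0.3122 + 37.04·0.9848 = 76.94 kg
LOI: 129.6·0.04930 + 17.04·0.3224 + 35.39·0.2217 + 37.04·0.01520 + 2.645·0.01600 + 12.52·0.3502 = 24.72 kg
Glass = total batch minus LOI = 234.2 − 24.72 = 209.5 kg (the oxide masses sum to this)
each wt % is 100 × oxide ÷ glass

Glass mass = 209.5 kg (batch 234.2 − LOI 24.72).
Composition: BaO 13.15%, SiO2 40.26%, Al2O3 4.172%, Na2O 0.1274%, K2O 5.571%, MgO 36.72%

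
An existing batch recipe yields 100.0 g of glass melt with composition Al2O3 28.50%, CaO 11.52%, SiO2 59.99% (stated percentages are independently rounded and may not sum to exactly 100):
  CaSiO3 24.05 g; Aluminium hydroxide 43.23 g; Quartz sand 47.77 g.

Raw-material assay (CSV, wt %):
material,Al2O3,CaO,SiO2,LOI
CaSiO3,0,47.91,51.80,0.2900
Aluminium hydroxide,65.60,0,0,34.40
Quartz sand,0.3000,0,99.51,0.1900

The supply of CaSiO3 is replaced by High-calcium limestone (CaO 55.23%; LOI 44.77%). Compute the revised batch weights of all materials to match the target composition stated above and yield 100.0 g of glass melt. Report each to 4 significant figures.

Every computation holds full precision through the solve — values along the way are shown, rounded to 4 significant figures, in the working — a single rounding completes each reported number — derived quantities are carried starting from the weights on 100.0 g of glass in full float precision (ignition loss, net glass mass, totals, the yield, the three compositions) exactly as shown in the problem or answer text.
Per-oxide target masses for 100.0 g glass melt:
  Al2O3: 28.50% × 100.0 = 28.50 g
  CaO: 11.52% × 100.0 = 11.52 g
  SiO2: 59.99% × 100.0 = 59.99 g
Verifying the oxide balance per the reported batch figures, for the quoted basis mass (sum by sum, the targets are met up to rounding of the answer):
  Al2O3: 43.17·0.6560 + 60.29·0.003000 = 28.50 g (target 28.50 g)
  CaO: 20.86·0.5523 = 11.52 g (target 11.52 g)
  SiO2: 60.29·0.9951 = 59.99 g (target 59.99 g)
Glass-mass bookkeeping: net batch after ignition = 100.0 g (per-oxide target masses sum to 100.0 g; basis as stated: 100.0 g — a pure rounding effect).
Whole-batch sum: Σ batch = 124.3 g; loss to ignition Σ batch·LOI = 24.30 g; yield = glass ÷ total batch = 80.45%.

Revised batch per 100.0 g glass melt:
  High-calcium limestone: 20.86 g
  Aluminium hydroxide: 43.17 g
  Quartz sand: 60.29 g
Total batch = 124.3 g; LOI loss = 24.30 g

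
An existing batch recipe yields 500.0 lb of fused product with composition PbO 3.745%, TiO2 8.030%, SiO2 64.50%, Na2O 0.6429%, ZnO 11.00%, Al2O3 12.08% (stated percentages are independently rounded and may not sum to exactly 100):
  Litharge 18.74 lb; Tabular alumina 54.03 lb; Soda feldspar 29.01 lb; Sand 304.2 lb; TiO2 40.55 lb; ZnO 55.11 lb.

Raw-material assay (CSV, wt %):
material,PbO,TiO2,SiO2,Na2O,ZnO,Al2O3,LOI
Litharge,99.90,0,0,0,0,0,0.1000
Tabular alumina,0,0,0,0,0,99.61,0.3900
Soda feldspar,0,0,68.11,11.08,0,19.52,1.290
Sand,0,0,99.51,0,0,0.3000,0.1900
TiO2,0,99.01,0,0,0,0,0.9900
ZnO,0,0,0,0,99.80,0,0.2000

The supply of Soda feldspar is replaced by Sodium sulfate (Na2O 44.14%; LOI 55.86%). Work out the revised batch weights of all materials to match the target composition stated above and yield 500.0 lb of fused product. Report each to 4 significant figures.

Revised batch per 500.0 lb fused product:
  Litharge: 18.74 lb
  Tabular alumina: 59.66 lb
  Sodium sulfate: 7.283 lb
  Sand: 324.1 lb
  TiO2: 40.55 lb
  ZnO: 55.11 lb
Total batch = 505.4 lb; LOI loss = 5.447 lb

The intermediate values are printed, rounded to 4 significant figures, alongside each step — exact precision is carried end to end; every reported value sees exactly one rounding; all derived quantities are recomputed in exact precision (ignition loss, net glass mass, the yield, the totals, six oxide percentages) from the batch weights per 500.0 lb of glass, as set out in question or answer.
Oxide-by-oxide targets in 500.0 lb fused product:
  PbO: 3.745% × 500.0 = 18.73 lb
  TiO2: 8.030% × 500.0 = 40.15 lb
  SiO2: 64.50% × 500.0 = 322.5 lb
  Na2O: 0.6429% × 500.0 = 3.214 lb
  ZnO: 11.00% × 500.0 = 55.00 lb
  Al2O3: 12.08% × 500.0 = 60.40 lb
Balance tally, oxide-wise, per the reported batch figures, against the basis in use (summed amounts equal target values net of answer rounding effects):
  PbO: 18.74·0.9990 = 18.72 lb (target 18.73 lb)
  TiO2: 40.55·0.9901 = 40.15 lb (target 40.15 lb)
  SiO2: 324.1·0.9951 = 322.5 lb (target 322.5 lb)
  Na2O: 7.283·0.4414 = 3.215 lb (target 3.214 lb)
  ZnO: 55.11·0.9980 = 55.00 lb (target 55.00 lb)
  Al2O3: 59.66·0.9961 + 324.1·0.003000 = 60.40 lb (target 60.40 lb)
Auditing the glass mass value: Σ batch − LOI loss = 500.0 lb (oxide target masses add up to 500.0 lb; against the stated basis, 500.0 lb — any gap is answer rounding).
Total batch = Σ batch = 505.4 lb; the LOI term Σ batch·LOI equals 5.447 lb; the yield ratio, glass ÷ batch: 98.92%.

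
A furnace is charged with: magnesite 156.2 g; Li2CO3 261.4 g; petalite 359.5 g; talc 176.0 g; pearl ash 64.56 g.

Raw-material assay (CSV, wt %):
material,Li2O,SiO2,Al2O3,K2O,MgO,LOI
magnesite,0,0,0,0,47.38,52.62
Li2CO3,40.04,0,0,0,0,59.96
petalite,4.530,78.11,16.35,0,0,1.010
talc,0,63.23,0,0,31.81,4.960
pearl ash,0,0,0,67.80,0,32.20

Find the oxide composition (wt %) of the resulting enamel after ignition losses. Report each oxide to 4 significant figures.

The intermediate values are printed rounded off to 4 significant figures alongside each step — every computation carries full float precision end to end. A single rounding completes each reported result; the derived quantities are carried at full precision (totals, ignition loss, net glass mass, yield, the five compositions) starting from the weights at 745.6 g of glass, as they appear in the problem or the answer.
Per-oxide mass from batch:
  Li2O: 261.4·0.4004 + 359.5·0.04530 = 120.9 g
  SiO2: 359.5·0.7811 + 176.0·0.6323 = 392.1 g
  Al2O3: 359.5·0.1635 = 58.78 g
  K2O: 64.56·0.6780 = 43.77 g
  MgO: 156.2·0.4738 + 176.0·0.3181 = 130.0 g
LOI: 156.2·0.5262 + 261.4·0.5996 + 359.5·0.01010 + 176.0·0.04960 + 64.56·0.3220 = 272.1 g
Net of LOI, the glass mass = 1018 − 272.1 = 745.6 g (= Σ oxide masses)
wt % = oxide mass / glass mass × 100

Glass mass = 745.6 g (batch 1018 − LOI 272.1).
Composition: Li2O 16.22%, SiO2 52.59%, Al2O3 7.884%, K2O 5.871%, MgO 17.44%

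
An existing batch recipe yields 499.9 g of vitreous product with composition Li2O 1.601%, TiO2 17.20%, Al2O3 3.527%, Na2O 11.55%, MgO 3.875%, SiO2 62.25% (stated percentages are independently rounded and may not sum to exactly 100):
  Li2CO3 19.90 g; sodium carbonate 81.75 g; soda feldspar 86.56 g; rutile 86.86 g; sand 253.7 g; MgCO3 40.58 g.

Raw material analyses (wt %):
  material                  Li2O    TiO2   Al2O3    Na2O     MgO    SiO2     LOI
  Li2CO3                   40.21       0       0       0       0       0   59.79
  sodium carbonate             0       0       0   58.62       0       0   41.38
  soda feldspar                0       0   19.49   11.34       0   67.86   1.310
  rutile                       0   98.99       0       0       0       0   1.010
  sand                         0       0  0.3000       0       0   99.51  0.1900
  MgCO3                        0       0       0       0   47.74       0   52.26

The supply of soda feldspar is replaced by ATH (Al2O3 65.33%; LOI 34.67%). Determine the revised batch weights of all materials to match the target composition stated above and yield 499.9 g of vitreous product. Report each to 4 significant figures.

All internal work holds full precision at each step. In-progress results are printed rounded to four significant figures within the worked lines; each reported number receives exactly one rounding; derived quantities (yield, glass mass, the totals, ignition loss, the six compositions) are carried starting from the weights per 499.9 g of glass in exact precision as they appear in the problem or the answer.
Target masses of each oxide per 499.9 g vitreous product:
  Li2O: 1.601% × 499.9 = 8.003 g
  TiO2: 17.20% × 499.9 = 85.98 g
  Al2O3: 3.527% × 499.9 = 17.63 g
  Na2O: 11.55% × 499.9 = 57.74 g
  MgO: 3.875% × 499.9 = 19.37 g
  SiO2: 62.25% × 499.9 = 311.2 g
Sums-versus-targets review per the reported batch figures, per the basis as stated (oxide sums agree with the targets exact up to rounding of places):
  Li2O: 19.90·0.4021 = 8.002 g (target 8.003 g)
  TiO2: 86.86·0.9899 = 85.98 g (target 85.98 g)
  Al2O3: 25.55·0.6533 + 312.7·0.003000 = 17.63 g (target 17.63 g)
  Na2O: 98.50·0.5862 = 57.74 g (target 57.74 g)
  MgO: 40.58·0.4774 = 19.37 g (target 19.37 g)
  SiO2: 312.7·0.9951 = 311.2 g (target 311.2 g)
Glass-mass bookkeeping: batch total minus LOI = 499.9 g (per-oxide target masses sum to 499.9 g; against the stated basis, 499.9 g — a pure rounding effect).
Adding the batch up: Σ batch = 584.1 g; Σ batch·LOI gives LOI loss = 84.19 g; glass ÷ batch gives a yield of 85.59%.

Revised batch per 499.9 g vitreous product:
  Li2CO3: 19.90 g
  sodium carbonate: 98.50 g
  ATH: 25.55 g
  rutile: 86.86 g
  sand: 312.7 g
  MgCO3: 40.58 g
Total batch = 584.1 g; LOI loss = 84.19 g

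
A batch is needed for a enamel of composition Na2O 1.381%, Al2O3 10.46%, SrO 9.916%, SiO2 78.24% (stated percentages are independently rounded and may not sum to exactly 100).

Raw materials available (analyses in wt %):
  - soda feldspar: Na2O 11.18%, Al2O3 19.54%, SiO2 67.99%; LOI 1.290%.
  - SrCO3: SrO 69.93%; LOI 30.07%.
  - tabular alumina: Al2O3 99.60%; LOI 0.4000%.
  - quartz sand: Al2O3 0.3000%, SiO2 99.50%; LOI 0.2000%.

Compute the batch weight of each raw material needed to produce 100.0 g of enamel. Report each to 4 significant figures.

Each numeric step carries full precision at each step; values along the way are shown (rounded to four significant digits) alongside each step. A single rounding completes every reported result. All derived quantities (yield, the four compositions, totals, glass mass, ignition loss) are recomputed starting from the weights per 100.0 g of glass in full precision as quoted within problem or answer.
Target masses of each oxide per 100.0 g enamel:
  Na2O: 1.381% × 100.0 = 1.381 g
  Al2O3: 10.46% × 100.0 = 10.46 g
  SrO: 9.916% × 100.0 = 9.916 g
  SiO2: 78.24% × 100.0 = 78.24 g
Checking each oxide sum using the reported weights, per the basis as stated (target by target, the sums agree exact up to rounding of places):
  Na2O: 12.35·0.1118 = 1.381 g (target 1.381 g)
  Al2O3: 12.35·0.1954 + 7.867·0.9960 + 70.19·0.003000 = 10.46 g (target 10.46 g)
  SrO: 14.18·0.6993 = 9.916 g (target 9.916 g)
  SiO2: 12.35·0.6799 + 70.19·0.9950 = 78.24 g (target 78.24 g)
Consistency of the glass mass: batch Σ − ignition loss = 99.99 g (per-oxide target masses sum to 100.0 g; with the basis standing at 100.0 g — gaps are rounding artifacts).
Whole-batch sum: Σ batch = 104.6 g; Σ batch·LOI gives LOI loss = 4.595 g; yield: glass divided by total = 95.61%.

Batch per 100.0 g enamel:
  soda feldspar: 12.35 g
  SrCO3: 14.18 g
  tabular alumina: 7.867 g
  quartz sand: 70.19 g
Total batch = 104.6 g; LOI loss = 4.595 g; yield = 95.61%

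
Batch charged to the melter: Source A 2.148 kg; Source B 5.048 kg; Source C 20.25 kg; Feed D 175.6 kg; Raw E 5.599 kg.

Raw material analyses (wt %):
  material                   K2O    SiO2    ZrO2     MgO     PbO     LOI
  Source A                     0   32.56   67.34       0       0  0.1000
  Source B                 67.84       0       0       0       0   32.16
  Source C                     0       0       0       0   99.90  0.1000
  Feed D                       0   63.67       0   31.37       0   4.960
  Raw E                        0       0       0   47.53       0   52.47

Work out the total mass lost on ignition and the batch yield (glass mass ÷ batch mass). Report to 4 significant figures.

LOI loss = 13.29 kg; glass = 195.4 kg; yield = 93.63%

The working math maintains full precision throughout. Values along the way appear (rounded to four significant figures) in the working; exactly one rounding is applied to each reported result — the derived quantities are rebuilt starting from the weights at 195.4 kg of glass in exact precision (glass mass, yield, the five compositions, the totals, ignition loss) exactly as printed in the question or the answer.
Ignition loss by material:
  Source A: 2.148 × 0.001000 = 0.002148 kg
  Source B: 5.048 × 0.3216 = 1.623 kg
  Source C: 20.25 × 0.001000 = 0.02025 kg
  Feed D: 175.6 × 0.04960 = 8.710 kg
  Raw E: 5.599 × 0.5247 = 2.938 kg
Total LOI = 13.29 kg
Glass = batch − LOI = 208.6 − 13.29 = 195.4 kg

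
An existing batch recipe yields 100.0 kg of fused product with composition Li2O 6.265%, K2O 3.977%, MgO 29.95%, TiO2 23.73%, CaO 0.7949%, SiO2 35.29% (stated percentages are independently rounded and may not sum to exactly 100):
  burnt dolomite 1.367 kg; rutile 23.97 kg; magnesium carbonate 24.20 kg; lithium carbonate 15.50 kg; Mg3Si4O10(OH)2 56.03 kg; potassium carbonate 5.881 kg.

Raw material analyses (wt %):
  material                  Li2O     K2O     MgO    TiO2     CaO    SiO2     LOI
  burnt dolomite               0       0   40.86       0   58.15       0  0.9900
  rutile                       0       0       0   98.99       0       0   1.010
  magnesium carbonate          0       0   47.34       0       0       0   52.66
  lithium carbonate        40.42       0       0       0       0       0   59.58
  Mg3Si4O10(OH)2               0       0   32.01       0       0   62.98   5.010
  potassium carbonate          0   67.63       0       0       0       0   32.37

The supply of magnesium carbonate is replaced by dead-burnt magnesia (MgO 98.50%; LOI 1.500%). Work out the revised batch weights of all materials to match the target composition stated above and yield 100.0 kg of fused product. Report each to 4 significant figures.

Values along the way are shown rounded off to 4 significant digits at each printed step — all internal work maintains full float precision through every step; every reported result takes just one rounding; the derived quantities are carried at exact precision (yield, net glass mass, the six compositions, totals, LOI) from the batch weights for 100.0 kg of glass as quoted within the problem or the answer.
Oxide-by-oxide targets in 100.0 kg fused product:
  Li2O: 6.265% × 100.0 = 6.265 kg
  K2O: 3.977% × 100.0 = 3.977 kg
  MgO: 29.95% × 100.0 = 29.95 kg
  TiO2: 23.73% × 100.0 = 23.73 kg
  CaO: 0.7949% × 100.0 = 0.7949 kg
  SiO2: 35.29% × 100.0 = 35.29 kg
Oxide-by-oxide audit given the weights on record, at the basis given (summed amounts equal target values once rounding is allowed for):
  Li2O: 15.50·0.4042 = 6.265 kg (target 6.265 kg)
  K2O: 5.881·0.6763 = 3.977 kg (target 3.977 kg)
  MgO: 1.367·0.4086 + 11.63·0.9850 + 56.03·0.3201 = 29.95 kg (target 29.95 kg)
  TiO2: 23.97·0.9899 = 23.73 kg (target 23.73 kg)
  CaO: 1.367·0.5815 = 0.7949 kg (target 0.7949 kg)
  SiO2: 56.03·0.6298 = 35.29 kg (target 35.29 kg)
Glass-mass bookkeeping: the batch minus its LOI: 100.0 kg (the Σ of target masses is 100.0 kg; versus the stated basis of 100.0 kg — differing by rounding only).
Adding the batch up: Σ batch = 114.4 kg; loss to ignition Σ batch·LOI = 14.38 kg; yield: glass divided by total = 87.43%.

Revised batch per 100.0 kg fused product:
  burnt dolomite: 1.367 kg
  rutile: 23.97 kg
  dead-burnt magnesia: 11.63 kg
  lithium carbonate: 15.50 kg
  Mg3Si4O10(OH)2: 56.03 kg
  potassium carbonate: 5.881 kg
Total batch = 114.4 kg; LOI loss = 14.38 kg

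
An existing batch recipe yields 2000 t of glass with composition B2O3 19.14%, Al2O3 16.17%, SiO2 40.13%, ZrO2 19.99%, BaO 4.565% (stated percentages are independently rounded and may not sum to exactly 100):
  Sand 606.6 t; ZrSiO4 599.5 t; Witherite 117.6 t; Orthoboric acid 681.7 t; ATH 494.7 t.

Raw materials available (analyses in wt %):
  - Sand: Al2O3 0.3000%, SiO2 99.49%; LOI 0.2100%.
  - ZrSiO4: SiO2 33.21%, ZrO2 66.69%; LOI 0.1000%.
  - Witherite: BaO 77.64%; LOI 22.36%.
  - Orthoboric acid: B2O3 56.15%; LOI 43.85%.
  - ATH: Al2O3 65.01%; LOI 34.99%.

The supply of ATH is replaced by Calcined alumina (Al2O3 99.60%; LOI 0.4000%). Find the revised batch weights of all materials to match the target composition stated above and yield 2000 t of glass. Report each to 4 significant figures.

Rounding to 4 significant digits extends to every mid-chain value as printed — the working math maintains exact precision end to end. Every reported value sees exactly one rounding. The derived quantities (five oxide percentages, the yield, totals, LOI, net glass mass) are recomputed in full float precision from the batch weights for 2000 t of glass precisely as stated by the problem or the answer.
Per-oxide target masses for 2000 t glass:
  B2O3: 19.14% × 2000 = 382.8 t
  Al2O3: 16.17% × 2000 = 323.4 t
  SiO2: 40.13% × 2000 = 802.6 t
  ZrO2: 19.99% × 2000 = 399.8 t
  BaO: 4.565% × 2000 = 91.30 t
Per-oxide balance check given the weights on record, relative to the basis at hand (oxide sums agree with the targets net of answer rounding effects):
  B2O3: 681.7·0.5615 = 382.8 t (target 382.8 t)
  Al2O3: 606.6·0.003000 + 322.9·0.9960 = 323.4 t (target 323.4 t)
  SiO2: 606.6·0.9949 + 599.5·0.3321 = 802.6 t (target 802.6 t)
  ZrO2: 599.5·0.6669 = 399.8 t (target 399.8 t)
  BaO: 117.6·0.7764 = 91.30 t (target 91.30 t)
Glass-mass sanity pass: batch total minus LOI = 2000 t (per-oxide target masses sum to 2000 t; the stated basis being 2000 t — deltas are rounding alone).
Batch grand total — Σ batch = 2328 t; the LOI term Σ batch·LOI equals 328.4 t; glass ÷ batch gives a yield of 85.90%.

Revised batch per 2000 t glass:
  Sand: 606.6 t
  ZrSiO4: 599.5 t
  Witherite: 117.6 t
  Orthoboric acid: 681.7 t
  Calcined alumina: 322.9 t
Total batch = 2328 t; LOI loss = 328.4 t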